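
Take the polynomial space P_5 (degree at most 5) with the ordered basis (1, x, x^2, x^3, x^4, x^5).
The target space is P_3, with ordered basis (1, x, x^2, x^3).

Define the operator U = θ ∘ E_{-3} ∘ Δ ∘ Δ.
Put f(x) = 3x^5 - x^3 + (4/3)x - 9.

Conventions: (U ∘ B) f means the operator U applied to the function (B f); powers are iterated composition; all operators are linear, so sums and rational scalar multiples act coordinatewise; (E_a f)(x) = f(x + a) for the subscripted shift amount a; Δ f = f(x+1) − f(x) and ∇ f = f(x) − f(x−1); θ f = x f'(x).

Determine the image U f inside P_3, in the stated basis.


the result is g(x) = 180x^3 - 720x^2 + 744x

Δ f = 15x^4 + 30x^3 + 27x^2 + 12x + 10/3
Δ Δ f = 60x^3 + 180x^2 + 204x + 84
E_{-3} Δ Δ f = 60x^3 - 360x^2 + 744x - 528
θ (E_{-3} ∘ Δ ∘ Δ) f = 180x^3 - 720x^2 + 744x


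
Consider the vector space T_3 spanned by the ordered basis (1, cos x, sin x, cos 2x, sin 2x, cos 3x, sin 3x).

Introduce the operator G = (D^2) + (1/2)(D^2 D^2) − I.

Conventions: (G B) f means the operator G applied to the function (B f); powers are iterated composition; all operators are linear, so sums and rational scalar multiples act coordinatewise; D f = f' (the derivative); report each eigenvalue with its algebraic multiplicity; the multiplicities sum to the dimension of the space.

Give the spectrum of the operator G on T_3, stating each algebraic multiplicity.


λ = -3/2 (multiplicity 2), λ = -1 (multiplicity 1), λ = 3 (multiplicity 2), λ = 61/2 (multiplicity 2)

image of 1: -1
image of cos x: -(3/2)cos x
image of sin x: -(3/2)sin x
image of cos 2x: 3cos 2x
image of sin 2x: 3sin 2x
image of cos 3x: (61/2)cos 3x
image of sin 3x: (61/2)sin 3x
the matrix is diagonal; its diagonal is (-1, -3/2, -3/2, 3, 3, 61/2, 61/2)
for a triangular matrix the eigenvalues are the diagonal entries, with algebraic multiplicity their repetition count


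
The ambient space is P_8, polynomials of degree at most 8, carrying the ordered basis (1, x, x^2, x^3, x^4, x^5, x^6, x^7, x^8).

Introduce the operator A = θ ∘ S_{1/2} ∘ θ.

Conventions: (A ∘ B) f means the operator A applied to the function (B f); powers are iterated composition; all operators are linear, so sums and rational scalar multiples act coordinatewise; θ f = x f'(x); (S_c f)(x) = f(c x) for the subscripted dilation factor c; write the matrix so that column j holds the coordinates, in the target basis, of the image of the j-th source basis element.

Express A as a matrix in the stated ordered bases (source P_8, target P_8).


image of 1: 0
image of x: (1/2)x
image of x^2: x^2
image of x^3: (9/8)x^3
image of x^4: x^4
image of x^5: (25/32)x^5
image of x^6: (9/16)x^6
image of x^7: (49/128)x^7
image of x^8: (1/4)x^8
each image's coordinates form column j of the matrix

the matrix is [[0, 0, 0, 0, 0, 0, 0, 0, 0]; [0, 1/2, 0, 0, 0, 0, 0, 0, 0]; [0, 0, 1, 0, 0, 0, 0, 0, 0]; [0, 0, 0, 9/8, 0, 0, 0, 0, 0]; [0, 0, 0, 0, 1, 0, 0, 0, 0]; [0, 0, 0, 0, 0, 25/32, 0, 0, 0]; [0, 0, 0, 0, 0, 0, 9/16, 0, 0]; [0, 0, 0, 0, 0, 0, 0, 49/128, 0]; [0, 0, 0, 0, 0, 0, 0, 0, 1/4]] (rows listed top to bottom)


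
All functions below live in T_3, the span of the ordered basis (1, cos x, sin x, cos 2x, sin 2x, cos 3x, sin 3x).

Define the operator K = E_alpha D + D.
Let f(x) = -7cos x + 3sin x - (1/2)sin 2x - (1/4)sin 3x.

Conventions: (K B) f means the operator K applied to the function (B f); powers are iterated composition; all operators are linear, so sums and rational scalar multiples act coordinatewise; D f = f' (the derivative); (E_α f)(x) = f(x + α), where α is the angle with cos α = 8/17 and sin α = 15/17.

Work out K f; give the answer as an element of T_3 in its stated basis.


D f = 3cos x + 7sin x - cos 2x - (3/4)cos 3x
E_alpha D f = (129/17)cos x + (11/17)sin x + (161/289)cos 2x + (240/289)sin 2x + (3666/4913)cos 3x - (1485/19652)sin 3x
D f = 3cos x + 7sin x - cos 2x - (3/4)cos 3x
(E_alpha D + D) f = (180/17)cos x + (130/17)sin x - (128/289)cos 2x + (240/289)sin 2x - (75/19652)cos 3x - (1485/19652)sin 3x

the result is g(x) = (180/17)cos x + (130/17)sin x - (128/289)cos 2x + (240/289)sin 2x - (75/19652)cos 3x - (1485/19652)sin 3x


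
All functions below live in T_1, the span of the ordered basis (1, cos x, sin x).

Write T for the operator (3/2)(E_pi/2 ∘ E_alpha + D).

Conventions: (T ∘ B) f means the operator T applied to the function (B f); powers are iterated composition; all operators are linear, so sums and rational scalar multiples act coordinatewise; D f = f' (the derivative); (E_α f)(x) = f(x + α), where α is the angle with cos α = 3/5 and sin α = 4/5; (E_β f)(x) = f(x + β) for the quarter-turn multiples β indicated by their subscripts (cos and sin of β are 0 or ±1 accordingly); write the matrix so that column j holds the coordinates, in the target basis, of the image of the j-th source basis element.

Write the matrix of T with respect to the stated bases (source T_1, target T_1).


image of 1: 3/2
image of cos x: -(6/5)cos x - (12/5)sin x
image of sin x: (12/5)cos x - (6/5)sin x
each image's coordinates form column j of the matrix

the matrix is [[3/2, 0, 0]; [0, -6/5, 12/5]; [0, -12/5, -6/5]] (rows listed top to bottom)


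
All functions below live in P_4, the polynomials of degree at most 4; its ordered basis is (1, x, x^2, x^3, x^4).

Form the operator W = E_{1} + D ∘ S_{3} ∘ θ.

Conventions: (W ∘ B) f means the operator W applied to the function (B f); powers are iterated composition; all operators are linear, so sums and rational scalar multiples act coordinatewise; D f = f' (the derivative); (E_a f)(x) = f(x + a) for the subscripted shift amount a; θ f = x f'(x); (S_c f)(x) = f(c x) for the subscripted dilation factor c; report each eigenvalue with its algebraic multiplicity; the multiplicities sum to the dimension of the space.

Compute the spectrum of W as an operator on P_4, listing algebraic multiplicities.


image of 1: 1
image of x: x + 4
image of x^2: x^2 + 38x + 1
image of x^3: x^3 + 246x^2 + 3x + 1
image of x^4: x^4 + 1300x^3 + 6x^2 + 4x + 1
the matrix is upper triangular; its diagonal is (1, 1, 1, 1, 1)
for a triangular matrix the eigenvalues are the diagonal entries, with algebraic multiplicity their repetition count

λ = 1 (multiplicity 5)


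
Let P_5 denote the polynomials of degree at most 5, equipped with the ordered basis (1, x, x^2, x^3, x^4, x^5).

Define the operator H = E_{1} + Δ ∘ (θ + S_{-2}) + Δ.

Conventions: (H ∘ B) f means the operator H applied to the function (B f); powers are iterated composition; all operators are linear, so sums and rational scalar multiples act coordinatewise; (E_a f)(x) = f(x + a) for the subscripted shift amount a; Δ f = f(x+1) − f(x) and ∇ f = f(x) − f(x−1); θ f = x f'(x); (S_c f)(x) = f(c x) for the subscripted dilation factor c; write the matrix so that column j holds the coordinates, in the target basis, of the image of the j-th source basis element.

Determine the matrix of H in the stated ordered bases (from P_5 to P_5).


image of 1: 1
image of x: x + 1
image of x^2: x^2 + 16x + 8
image of x^3: x^3 - 9x^2 - 9x - 3
image of x^4: x^4 + 88x^3 + 132x^2 + 88x + 22
image of x^5: x^5 - 125x^4 - 250x^3 - 250x^2 - 125x - 25
each image's coordinates form column j of the matrix

the matrix is [[1, 1, 8, -3, 22, -25]; [0, 1, 16, -9, 88, -125]; [0, 0, 1, -9, 132, -250]; [0, 0, 0, 1, 88, -250]; [0, 0, 0, 0, 1, -125]; [0, 0, 0, 0, 0, 1]] (rows listed top to bottom)


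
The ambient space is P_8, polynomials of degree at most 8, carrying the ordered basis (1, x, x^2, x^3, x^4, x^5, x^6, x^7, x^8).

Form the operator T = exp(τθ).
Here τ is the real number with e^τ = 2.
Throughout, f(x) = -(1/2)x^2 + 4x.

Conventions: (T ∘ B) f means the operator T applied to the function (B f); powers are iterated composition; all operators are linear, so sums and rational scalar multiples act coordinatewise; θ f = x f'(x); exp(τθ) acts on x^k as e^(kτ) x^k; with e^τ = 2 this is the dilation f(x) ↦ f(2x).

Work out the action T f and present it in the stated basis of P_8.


exp(τθ) x^k = e^(kτ) x^k; with e^τ = 2 this sends x^k to 2^k x^k
x ↦ 2 x
x^2 ↦ 4 x^2
applying this coordinatewise to f: exp(τθ) f = -2x^2 + 8x

g(x) = -2x^2 + 8x


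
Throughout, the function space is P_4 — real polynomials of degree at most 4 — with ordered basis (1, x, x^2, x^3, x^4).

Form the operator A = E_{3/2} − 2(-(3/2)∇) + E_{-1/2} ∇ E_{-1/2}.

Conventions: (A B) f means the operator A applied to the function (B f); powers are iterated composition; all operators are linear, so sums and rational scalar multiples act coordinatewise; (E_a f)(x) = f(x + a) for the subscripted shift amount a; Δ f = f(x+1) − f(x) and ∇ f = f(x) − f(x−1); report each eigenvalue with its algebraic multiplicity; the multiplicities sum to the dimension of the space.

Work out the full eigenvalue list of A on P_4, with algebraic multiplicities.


image of 1: 1
image of x: x + 11/2
image of x^2: x^2 + 11x - 15/4
image of x^3: x^3 + (33/2)x^2 - (45/4)x + 107/8
image of x^4: x^4 + 22x^3 - (45/2)x^2 + (107/2)x - 207/16
the matrix is upper triangular; its diagonal is (1, 1, 1, 1, 1)
for a triangular matrix the eigenvalues are the diagonal entries, with algebraic multiplicity their repetition count

λ = 1 (multiplicity 5)


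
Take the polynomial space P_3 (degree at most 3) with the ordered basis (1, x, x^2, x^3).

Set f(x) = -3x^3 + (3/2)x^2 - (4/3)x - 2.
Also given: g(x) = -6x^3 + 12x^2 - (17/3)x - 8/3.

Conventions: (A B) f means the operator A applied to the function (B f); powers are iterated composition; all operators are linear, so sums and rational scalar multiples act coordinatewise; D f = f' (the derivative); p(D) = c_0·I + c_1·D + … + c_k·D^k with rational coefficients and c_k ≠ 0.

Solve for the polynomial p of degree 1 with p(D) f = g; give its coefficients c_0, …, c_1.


D^0 f = -3x^3 + (3/2)x^2 - (4/3)x - 2
D^1 f = -9x^2 + 3x - 4/3
matching coefficients of g against c_0 f + c_1 Df + … from the top degree down determines the c_i
solution: c_0 = 2, c_1 = -1

p(D) = 2·I − D, i.e. c_0 = 2, c_1 = -1


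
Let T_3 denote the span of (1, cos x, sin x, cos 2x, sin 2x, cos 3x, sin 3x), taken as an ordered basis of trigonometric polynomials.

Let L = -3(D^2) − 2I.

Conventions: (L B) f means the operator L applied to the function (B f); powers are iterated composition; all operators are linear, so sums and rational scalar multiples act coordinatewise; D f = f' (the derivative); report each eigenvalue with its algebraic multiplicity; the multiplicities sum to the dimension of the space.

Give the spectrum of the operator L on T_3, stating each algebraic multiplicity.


λ = -2 (multiplicity 1), λ = 1 (multiplicity 2), λ = 10 (multiplicity 2), λ = 25 (multiplicity 2)

image of 1: -2
image of cos x: cos x
image of sin x: sin x
image of cos 2x: 10cos 2x
image of sin 2x: 10sin 2x
image of cos 3x: 25cos 3x
image of sin 3x: 25sin 3x
the matrix is diagonal; its diagonal is (-2, 1, 1, 10, 10, 25, 25)
for a triangular matrix the eigenvalues are the diagonal entries, with algebraic multiplicity their repetition count


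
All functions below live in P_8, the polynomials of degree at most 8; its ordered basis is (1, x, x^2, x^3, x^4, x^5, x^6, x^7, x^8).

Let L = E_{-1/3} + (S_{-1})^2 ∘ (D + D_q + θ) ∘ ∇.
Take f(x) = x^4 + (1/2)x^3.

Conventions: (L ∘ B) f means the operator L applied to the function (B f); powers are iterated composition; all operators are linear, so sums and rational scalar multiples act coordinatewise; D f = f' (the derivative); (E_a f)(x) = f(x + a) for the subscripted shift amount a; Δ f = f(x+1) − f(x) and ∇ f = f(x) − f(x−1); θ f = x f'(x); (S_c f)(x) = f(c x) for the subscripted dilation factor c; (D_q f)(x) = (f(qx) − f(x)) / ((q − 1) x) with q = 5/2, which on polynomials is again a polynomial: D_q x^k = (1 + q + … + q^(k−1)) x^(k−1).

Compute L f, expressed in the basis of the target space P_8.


the result is g(x) = x^4 + (67/6)x^3 + (253/6)x^2 - (2401/108)x + 809/162

E_{-1/3} f = x^4 - (5/6)x^3 + (1/6)x^2 + (1/54)x - 1/162
∇ f = 4x^3 - (9/2)x^2 + (5/2)x - 1/2
D ∇ f = 12x^2 - 9x + 5/2
D_q ∇ f = 39x^2 - (63/4)x + 5/2
θ ∇ f = 12x^3 - 9x^2 + (5/2)x
(D + D_q + θ) ∇ f = 12x^3 + 42x^2 - (89/4)x + 5
S_{-1} (D + D_q + θ) ∇ f = -12x^3 + 42x^2 + (89/4)x + 5
S_{-1} S_{-1} (D + D_q + θ) ∇ f = 12x^3 + 42x^2 - (89/4)x + 5
(E_{-1/3} + (S_{-1})^2 ∘ (D + D_q + θ) ∘ ∇) f = x^4 + (67/6)x^3 + (253/6)x^2 - (2401/108)x + 809/162


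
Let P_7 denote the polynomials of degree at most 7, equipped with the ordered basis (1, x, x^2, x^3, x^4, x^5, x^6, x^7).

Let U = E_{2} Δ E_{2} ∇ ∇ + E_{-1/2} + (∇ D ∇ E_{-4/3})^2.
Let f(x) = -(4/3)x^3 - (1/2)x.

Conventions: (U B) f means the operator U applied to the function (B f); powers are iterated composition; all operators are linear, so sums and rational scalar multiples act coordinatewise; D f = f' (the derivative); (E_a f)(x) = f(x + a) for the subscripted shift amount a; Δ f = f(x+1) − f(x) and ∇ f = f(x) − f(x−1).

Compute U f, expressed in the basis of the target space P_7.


∇ f = -4x^2 + 4x - 11/6
∇ ∇ f = -8x + 8
E_{2} ∇ ∇ f = -8x - 8
Δ E_{2} ∇ ∇ f = -8
E_{2} Δ E_{2} ∇ ∇ f = -8
E_{-1/2} f = -(4/3)x^3 + 2x^2 - (3/2)x + 5/12
E_{-4/3} f = -(4/3)x^3 + (16/3)x^2 - (137/18)x + 310/81
∇ E_{-4/3} f = -4x^2 + (44/3)x - 257/18
D ∇ E_{-4/3} f = -8x + 44/3
∇ D ∇ E_{-4/3} f = -8
E_{-4/3} (∇ D ∇ E_{-4/3}) f = -8
∇ E_{-4/3} (∇ D ∇ E_{-4/3}) f = 0
D ∇ E_{-4/3} (∇ D ∇ E_{-4/3}) f = 0
∇ D ∇ E_{-4/3} (∇ D ∇ E_{-4/3}) f = 0
(E_{2} Δ E_{2} ∇ ∇ + E_{-1/2} + (∇ D ∇ E_{-4/3})^2) f = -(4/3)x^3 + 2x^2 - (3/2)x - 91/12

g(x) = -(4/3)x^3 + 2x^2 - (3/2)x - 91/12


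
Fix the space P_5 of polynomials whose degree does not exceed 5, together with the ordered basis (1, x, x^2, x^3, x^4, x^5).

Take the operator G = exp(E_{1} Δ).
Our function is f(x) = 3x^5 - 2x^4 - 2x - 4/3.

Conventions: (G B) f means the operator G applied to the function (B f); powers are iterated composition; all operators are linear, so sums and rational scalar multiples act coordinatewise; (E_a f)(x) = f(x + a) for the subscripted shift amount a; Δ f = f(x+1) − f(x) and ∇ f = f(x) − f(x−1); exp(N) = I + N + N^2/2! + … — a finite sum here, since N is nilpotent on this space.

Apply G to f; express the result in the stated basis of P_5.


the image equals g(x) = 3x^5 + 13x^4 + 112x^3 + 462x^2 + 1197x + 4424/3

order-1 term: 15x^4 + 82x^3 + 174x^2 + 169x + 61
order-2 term: 30x^3 + 258x^2 + 753x + 745
order-3 term: 30x^2 + 262x + 579
order-4 term: 15x + 88
order-5 term: 3
the series for exp(E_{1} Δ) f terminates at order 5
exp(E_{1} Δ) f = 3x^5 + 13x^4 + 112x^3 + 462x^2 + 1197x + 4424/3


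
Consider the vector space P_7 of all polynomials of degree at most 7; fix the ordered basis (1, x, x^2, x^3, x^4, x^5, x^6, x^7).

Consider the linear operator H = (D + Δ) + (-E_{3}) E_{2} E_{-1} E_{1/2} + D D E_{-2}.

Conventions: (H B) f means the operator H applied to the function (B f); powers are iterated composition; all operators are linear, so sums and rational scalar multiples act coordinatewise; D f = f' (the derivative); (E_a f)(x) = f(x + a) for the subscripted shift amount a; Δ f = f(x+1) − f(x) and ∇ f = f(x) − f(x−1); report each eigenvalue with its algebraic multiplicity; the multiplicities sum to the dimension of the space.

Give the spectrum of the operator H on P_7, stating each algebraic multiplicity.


λ = -1 (multiplicity 8)

image of 1: -1
image of x: -x - 5/2
image of x^2: -x^2 - 5x - 69/4
image of x^3: -x^3 - (15/2)x^2 - (207/4)x - 817/8
image of x^4: -x^4 - 10x^3 - (207/2)x^2 - (817/2)x - 5777/16
image of x^5: -x^5 - (25/2)x^4 - (345/2)x^3 - (4085/4)x^2 - (28885/16)x - 64137/32
image of x^6: -x^6 - 15x^5 - (1035/4)x^4 - (4085/2)x^3 - (86655/16)x^2 - (192411/16)x - 500657/64
image of x^7: -x^7 - (35/2)x^6 - (1449/4)x^5 - (28595/8)x^4 - (202195/16)x^3 - (1346877/32)x^2 - (3504599/64)x - 4954873/128
the matrix is upper triangular; its diagonal is (-1, -1, -1, -1, -1, -1, -1, -1)
for a triangular matrix the eigenvalues are the diagonal entries, with algebraic multiplicity their repetition count


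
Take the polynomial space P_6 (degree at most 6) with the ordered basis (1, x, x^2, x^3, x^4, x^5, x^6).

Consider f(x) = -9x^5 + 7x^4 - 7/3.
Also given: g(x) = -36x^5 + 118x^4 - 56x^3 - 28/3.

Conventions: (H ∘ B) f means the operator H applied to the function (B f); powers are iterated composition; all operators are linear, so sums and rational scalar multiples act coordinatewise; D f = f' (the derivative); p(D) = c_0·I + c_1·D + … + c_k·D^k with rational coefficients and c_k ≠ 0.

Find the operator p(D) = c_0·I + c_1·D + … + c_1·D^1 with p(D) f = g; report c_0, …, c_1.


D^0 f = -9x^5 + 7x^4 - 7/3
D^1 f = -45x^4 + 28x^3
matching coefficients of g against c_0 f + c_1 Df + … from the top degree down determines the c_i
solution: c_0 = 4, c_1 = -2

c_0 = 4, c_1 = -2


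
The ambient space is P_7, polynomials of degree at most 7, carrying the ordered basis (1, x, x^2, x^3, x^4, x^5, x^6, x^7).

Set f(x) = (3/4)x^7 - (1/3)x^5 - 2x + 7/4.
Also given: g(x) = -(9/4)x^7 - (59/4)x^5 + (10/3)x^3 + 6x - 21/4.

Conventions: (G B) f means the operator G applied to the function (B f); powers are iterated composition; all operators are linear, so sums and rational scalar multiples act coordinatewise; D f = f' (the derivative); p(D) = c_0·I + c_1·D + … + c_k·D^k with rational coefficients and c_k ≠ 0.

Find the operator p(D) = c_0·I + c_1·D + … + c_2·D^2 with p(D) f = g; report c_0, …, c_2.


D^0 f = (3/4)x^7 - (1/3)x^5 - 2x + 7/4
D^1 f = (21/4)x^6 - (5/3)x^4 - 2
D^2 f = (63/2)x^5 - (20/3)x^3
matching coefficients of g against c_0 f + c_1 Df + … from the top degree down determines the c_i
solution: c_0 = -3, c_1 = 0, c_2 = -1/2

p(D) = -3·I − (1/2)·D^2, i.e. c_0 = -3, c_1 = 0, c_2 = -1/2


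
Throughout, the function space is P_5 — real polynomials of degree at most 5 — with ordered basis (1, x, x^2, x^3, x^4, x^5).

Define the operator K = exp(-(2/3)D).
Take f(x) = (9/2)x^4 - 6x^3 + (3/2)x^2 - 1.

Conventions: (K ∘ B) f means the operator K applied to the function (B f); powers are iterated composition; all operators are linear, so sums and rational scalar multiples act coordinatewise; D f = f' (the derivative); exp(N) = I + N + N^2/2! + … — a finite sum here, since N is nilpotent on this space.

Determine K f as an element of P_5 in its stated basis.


the result is g(x) = (9/2)x^4 - 18x^3 + (51/2)x^2 - (46/3)x + 7/3

order-1 term: -12x^3 + 12x^2 - 2x
order-2 term: 12x^2 - 8x + 2/3
order-3 term: -(16/3)x + 16/9
order-4 term: 8/9
the series for exp(-(2/3)D) f terminates at order 4
exp(-(2/3)D) f = (9/2)x^4 - 18x^3 + (51/2)x^2 - (46/3)x + 7/3


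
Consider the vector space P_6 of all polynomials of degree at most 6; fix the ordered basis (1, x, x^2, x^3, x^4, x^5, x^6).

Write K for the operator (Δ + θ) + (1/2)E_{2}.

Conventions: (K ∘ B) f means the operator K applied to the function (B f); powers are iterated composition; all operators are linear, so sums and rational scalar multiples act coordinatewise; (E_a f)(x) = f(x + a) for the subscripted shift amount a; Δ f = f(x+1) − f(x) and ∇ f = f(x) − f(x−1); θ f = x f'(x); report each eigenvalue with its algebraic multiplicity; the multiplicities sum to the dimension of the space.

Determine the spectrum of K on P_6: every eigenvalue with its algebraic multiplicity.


image of 1: 1/2
image of x: (3/2)x + 2
image of x^2: (5/2)x^2 + 4x + 3
image of x^3: (7/2)x^3 + 6x^2 + 9x + 5
image of x^4: (9/2)x^4 + 8x^3 + 18x^2 + 20x + 9
image of x^5: (11/2)x^5 + 10x^4 + 30x^3 + 50x^2 + 45x + 17
image of x^6: (13/2)x^6 + 12x^5 + 45x^4 + 100x^3 + 135x^2 + 102x + 33
the matrix is upper triangular; its diagonal is (1/2, 3/2, 5/2, 7/2, 9/2, 11/2, 13/2)
for a triangular matrix the eigenvalues are the diagonal entries, with algebraic multiplicity their repetition count

λ = 1/2 (multiplicity 1), λ = 3/2 (multiplicity 1), λ = 5/2 (multiplicity 1), λ = 7/2 (multiplicity 1), λ = 9/2 (multiplicity 1), λ = 11/2 (multiplicity 1), λ = 13/2 (multiplicity 1)


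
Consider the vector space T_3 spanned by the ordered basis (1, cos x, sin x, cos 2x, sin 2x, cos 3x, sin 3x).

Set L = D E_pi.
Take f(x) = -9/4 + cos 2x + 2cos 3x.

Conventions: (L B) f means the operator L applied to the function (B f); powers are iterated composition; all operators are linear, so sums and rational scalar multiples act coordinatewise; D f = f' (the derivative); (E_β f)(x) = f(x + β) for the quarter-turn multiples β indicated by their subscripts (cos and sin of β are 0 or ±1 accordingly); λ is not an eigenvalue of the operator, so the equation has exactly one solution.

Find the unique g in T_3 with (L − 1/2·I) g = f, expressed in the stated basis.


the image equals g(x) = 9/2 - (2/17)cos 2x + (8/17)sin 2x - (4/37)cos 3x - (24/37)sin 3x

write g with unknown coordinates in the stated basis and equate coefficients in (L − 1/2·I) g = f
solving from the highest basis element down gives g = 9/2 - (2/17)cos 2x + (8/17)sin 2x - (4/37)cos 3x - (24/37)sin 3x
check: L g = (16/17)cos 2x + (4/17)sin 2x + (72/37)cos 3x - (12/37)sin 3x
so L g − 1/2·g = -9/4 + cos 2x + 2cos 3x = f ✓


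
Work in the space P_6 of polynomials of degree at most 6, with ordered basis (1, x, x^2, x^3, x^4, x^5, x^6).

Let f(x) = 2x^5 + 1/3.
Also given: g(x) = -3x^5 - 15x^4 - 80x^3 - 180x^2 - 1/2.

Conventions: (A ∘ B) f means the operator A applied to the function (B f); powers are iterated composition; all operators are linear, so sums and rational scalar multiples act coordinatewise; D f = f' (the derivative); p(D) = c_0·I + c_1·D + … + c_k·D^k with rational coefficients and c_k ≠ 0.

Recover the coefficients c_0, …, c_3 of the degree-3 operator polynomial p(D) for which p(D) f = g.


c_0 = -3/2, c_1 = -3/2, c_2 = -2, c_3 = -3/2

D^0 f = 2x^5 + 1/3
D^1 f = 10x^4
D^2 f = 40x^3
D^3 f = 120x^2
matching coefficients of g against c_0 f + c_1 Df + … from the top degree down determines the c_i
solution: c_0 = -3/2, c_1 = -3/2, c_2 = -2, c_3 = -3/2


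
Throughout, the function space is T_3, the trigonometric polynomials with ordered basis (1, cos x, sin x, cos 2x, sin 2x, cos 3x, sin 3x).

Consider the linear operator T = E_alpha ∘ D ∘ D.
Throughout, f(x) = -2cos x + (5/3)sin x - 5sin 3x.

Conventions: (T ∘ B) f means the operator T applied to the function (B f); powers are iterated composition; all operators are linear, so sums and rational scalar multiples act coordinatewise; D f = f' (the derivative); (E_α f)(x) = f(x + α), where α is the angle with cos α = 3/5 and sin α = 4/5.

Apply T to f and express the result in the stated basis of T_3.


D f = (5/3)cos x + 2sin x - 15cos 3x
D D f = 2cos x - (5/3)sin x + 45sin 3x
E_alpha (D ∘ D) f = -(2/15)cos x - (13/5)sin x + (396/25)cos 3x - (1053/25)sin 3x

the image equals g(x) = -(2/15)cos x - (13/5)sin x + (396/25)cos 3x - (1053/25)sin 3x


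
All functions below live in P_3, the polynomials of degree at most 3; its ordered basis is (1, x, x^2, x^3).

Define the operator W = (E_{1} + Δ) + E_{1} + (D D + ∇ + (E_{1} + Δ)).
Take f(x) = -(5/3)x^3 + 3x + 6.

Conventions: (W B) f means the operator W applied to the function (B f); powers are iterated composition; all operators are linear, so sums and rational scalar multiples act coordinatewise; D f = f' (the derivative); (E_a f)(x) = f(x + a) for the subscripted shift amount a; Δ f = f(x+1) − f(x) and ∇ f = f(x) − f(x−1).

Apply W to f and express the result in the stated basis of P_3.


E_{1} f = -(5/3)x^3 - 5x^2 - 2x + 22/3
Δ f = -5x^2 - 5x + 4/3
(E_{1} + Δ) f = -(5/3)x^3 - 10x^2 - 7x + 26/3
E_{1} f = -(5/3)x^3 - 5x^2 - 2x + 22/3
D f = -5x^2 + 3
D D f = -10x
∇ f = -5x^2 + 5x + 4/3
E_{1} f = -(5/3)x^3 - 5x^2 - 2x + 22/3
Δ f = -5x^2 - 5x + 4/3
(E_{1} + Δ) f = -(5/3)x^3 - 10x^2 - 7x + 26/3
(D D + ∇ + (E_{1} + Δ)) f = -(5/3)x^3 - 15x^2 - 12x + 10
((E_{1} + Δ) + E_{1} + (D D + ∇ + (E_{1} + Δ))) f = -5x^3 - 30x^2 - 21x + 26

the image equals g(x) = -5x^3 - 30x^2 - 21x + 26


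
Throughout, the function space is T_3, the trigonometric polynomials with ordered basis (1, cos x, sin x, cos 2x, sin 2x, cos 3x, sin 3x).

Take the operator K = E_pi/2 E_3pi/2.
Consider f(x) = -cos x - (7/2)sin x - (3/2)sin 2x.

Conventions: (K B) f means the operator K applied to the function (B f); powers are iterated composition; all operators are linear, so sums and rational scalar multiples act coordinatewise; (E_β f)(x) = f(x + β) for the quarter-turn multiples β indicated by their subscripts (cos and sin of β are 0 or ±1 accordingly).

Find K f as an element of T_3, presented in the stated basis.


g(x) = -cos x - (7/2)sin x - (3/2)sin 2x

E_3pi/2 f = (7/2)cos x - sin x + (3/2)sin 2x
E_pi/2 E_3pi/2 f = -cos x - (7/2)sin x - (3/2)sin 2x


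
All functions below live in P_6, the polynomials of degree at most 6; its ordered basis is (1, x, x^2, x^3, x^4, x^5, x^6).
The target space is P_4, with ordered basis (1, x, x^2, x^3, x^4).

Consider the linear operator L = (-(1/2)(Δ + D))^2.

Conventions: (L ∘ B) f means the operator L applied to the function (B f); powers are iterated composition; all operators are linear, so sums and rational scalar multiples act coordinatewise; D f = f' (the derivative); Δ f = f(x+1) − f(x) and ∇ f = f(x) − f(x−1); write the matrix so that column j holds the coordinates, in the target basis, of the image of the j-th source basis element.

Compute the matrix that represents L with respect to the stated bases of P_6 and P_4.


the matrix is [[0, 0, 2, 3, 11/2, 10, 37/2]; [0, 0, 0, 6, 12, 55/2, 60]; [0, 0, 0, 0, 12, 30, 165/2]; [0, 0, 0, 0, 0, 20, 60]; [0, 0, 0, 0, 0, 0, 30]] (rows listed top to bottom)

image of 1: 0
image of x: 0
image of x^2: 2
image of x^3: 6x + 3
image of x^4: 12x^2 + 12x + 11/2
image of x^5: 20x^3 + 30x^2 + (55/2)x + 10
image of x^6: 30x^4 + 60x^3 + (165/2)x^2 + 60x + 37/2
each image's coordinates form column j of the matrix


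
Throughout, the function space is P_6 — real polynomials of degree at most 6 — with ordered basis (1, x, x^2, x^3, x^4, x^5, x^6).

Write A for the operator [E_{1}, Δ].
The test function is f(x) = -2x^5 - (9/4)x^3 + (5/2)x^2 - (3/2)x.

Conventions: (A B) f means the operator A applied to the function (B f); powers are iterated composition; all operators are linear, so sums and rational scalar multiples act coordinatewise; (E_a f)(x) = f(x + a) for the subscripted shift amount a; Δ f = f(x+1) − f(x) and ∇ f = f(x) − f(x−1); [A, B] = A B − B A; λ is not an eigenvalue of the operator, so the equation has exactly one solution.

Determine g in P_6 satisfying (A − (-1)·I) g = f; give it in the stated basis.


write g with unknown coordinates in the stated basis and equate coefficients in (A − (-1)·I) g = f
solving from the highest basis element down gives g = -2x^5 - (9/4)x^3 + (5/2)x^2 - (3/2)x
check: A g = 0
so A g − (-1)·g = -2x^5 - (9/4)x^3 + (5/2)x^2 - (3/2)x = f ✓

the result is g(x) = -2x^5 - (9/4)x^3 + (5/2)x^2 - (3/2)x


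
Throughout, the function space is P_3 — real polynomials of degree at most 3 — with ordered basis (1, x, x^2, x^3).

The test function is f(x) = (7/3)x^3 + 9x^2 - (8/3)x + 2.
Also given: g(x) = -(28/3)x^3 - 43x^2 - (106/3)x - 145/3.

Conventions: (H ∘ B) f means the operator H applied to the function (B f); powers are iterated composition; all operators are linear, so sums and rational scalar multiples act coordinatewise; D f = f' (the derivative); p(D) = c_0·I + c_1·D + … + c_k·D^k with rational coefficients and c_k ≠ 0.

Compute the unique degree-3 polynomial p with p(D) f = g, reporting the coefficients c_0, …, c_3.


D^0 f = (7/3)x^3 + 9x^2 - (8/3)x + 2
D^1 f = 7x^2 + 18x - 8/3
D^2 f = 14x + 18
D^3 f = 14
matching coefficients of g against c_0 f + c_1 Df + … from the top degree down determines the c_i
solution: c_0 = -4, c_1 = -1, c_2 = -2, c_3 = -1/2

p(D) = -4·I − D − 2·D^2 − (1/2)·D^3, i.e. c_0 = -4, c_1 = -1, c_2 = -2, c_3 = -1/2


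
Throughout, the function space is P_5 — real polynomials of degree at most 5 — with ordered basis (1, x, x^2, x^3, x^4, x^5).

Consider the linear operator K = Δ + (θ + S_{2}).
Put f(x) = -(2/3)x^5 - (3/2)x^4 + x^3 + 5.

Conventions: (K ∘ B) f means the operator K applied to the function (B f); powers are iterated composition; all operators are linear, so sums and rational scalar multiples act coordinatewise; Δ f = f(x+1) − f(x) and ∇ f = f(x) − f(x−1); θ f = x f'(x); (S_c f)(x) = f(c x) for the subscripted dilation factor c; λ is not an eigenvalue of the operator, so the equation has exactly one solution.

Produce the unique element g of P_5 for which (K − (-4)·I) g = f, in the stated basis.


write g with unknown coordinates in the stated basis and equate coefficients in (K − (-4)·I) g = f
solving from the highest basis element down gives g = -(2/123)x^5 - (349/5904)x^4 + (413/4428)x^3 + (701/29520)x^2 - (47/34440)x + 307463/309960
check: K g = -(74/123)x^5 - (1865/1476)x^4 + (694/1107)x^3 - (701/7380)x^2 + (47/8610)x + 79987/77490
so K g − (-4)·g = -(2/3)x^5 - (3/2)x^4 + x^3 + 5 = f ✓

g(x) = -(2/123)x^5 - (349/5904)x^4 + (413/4428)x^3 + (701/29520)x^2 - (47/34440)x + 307463/309960


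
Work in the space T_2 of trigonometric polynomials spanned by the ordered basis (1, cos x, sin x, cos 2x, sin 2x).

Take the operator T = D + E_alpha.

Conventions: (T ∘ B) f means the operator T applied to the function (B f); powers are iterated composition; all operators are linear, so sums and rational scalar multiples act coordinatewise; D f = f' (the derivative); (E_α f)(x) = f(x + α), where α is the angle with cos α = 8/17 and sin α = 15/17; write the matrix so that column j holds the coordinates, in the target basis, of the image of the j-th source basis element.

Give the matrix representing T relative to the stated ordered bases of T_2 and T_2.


image of 1: 1
image of cos x: (8/17)cos x - (32/17)sin x
image of sin x: (32/17)cos x + (8/17)sin x
image of cos 2x: -(161/289)cos 2x - (818/289)sin 2x
image of sin 2x: (818/289)cos 2x - (161/289)sin 2x
each image's coordinates form column j of the matrix

the matrix is [[1, 0, 0, 0, 0]; [0, 8/17, 32/17, 0, 0]; [0, -32/17, 8/17, 0, 0]; [0, 0, 0, -161/289, 818/289]; [0, 0, 0, -818/289, -161/289]] (rows listed top to bottom)


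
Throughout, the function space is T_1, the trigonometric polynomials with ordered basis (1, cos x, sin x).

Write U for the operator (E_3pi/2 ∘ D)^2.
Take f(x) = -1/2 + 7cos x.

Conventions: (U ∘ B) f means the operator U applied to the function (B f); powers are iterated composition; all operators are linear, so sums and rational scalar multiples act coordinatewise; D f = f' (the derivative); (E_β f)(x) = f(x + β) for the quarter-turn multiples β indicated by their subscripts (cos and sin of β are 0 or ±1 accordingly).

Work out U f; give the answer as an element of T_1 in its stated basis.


D f = -7sin x
E_3pi/2 D f = 7cos x
D (E_3pi/2 ∘ D) f = -7sin x
E_3pi/2 D (E_3pi/2 ∘ D) f = 7cos x

the result is g(x) = 7cos x


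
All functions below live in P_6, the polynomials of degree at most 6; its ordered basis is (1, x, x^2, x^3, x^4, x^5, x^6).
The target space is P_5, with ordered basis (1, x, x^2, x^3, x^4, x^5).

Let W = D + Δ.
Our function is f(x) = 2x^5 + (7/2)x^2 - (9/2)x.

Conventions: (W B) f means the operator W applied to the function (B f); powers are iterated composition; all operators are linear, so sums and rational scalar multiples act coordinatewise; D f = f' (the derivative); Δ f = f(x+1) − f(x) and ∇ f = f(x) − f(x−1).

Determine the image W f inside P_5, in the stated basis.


D f = 10x^4 + 7x - 9/2
Δ f = 10x^4 + 20x^3 + 20x^2 + 17x + 1
(D + Δ) f = 20x^4 + 20x^3 + 20x^2 + 24x - 7/2

the image equals g(x) = 20x^4 + 20x^3 + 20x^2 + 24x - 7/2


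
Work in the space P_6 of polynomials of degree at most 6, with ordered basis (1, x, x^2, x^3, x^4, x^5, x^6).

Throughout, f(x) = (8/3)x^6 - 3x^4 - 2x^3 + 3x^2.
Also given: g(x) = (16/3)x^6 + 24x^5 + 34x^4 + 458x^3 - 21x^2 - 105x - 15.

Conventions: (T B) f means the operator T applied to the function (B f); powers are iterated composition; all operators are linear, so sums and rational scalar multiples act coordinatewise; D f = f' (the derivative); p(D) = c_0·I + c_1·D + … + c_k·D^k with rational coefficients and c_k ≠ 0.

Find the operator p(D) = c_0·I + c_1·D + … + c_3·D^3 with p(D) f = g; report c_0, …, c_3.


D^0 f = (8/3)x^6 - 3x^4 - 2x^3 + 3x^2
D^1 f = 16x^5 - 12x^3 - 6x^2 + 6x
D^2 f = 80x^4 - 36x^2 - 12x + 6
D^3 f = 320x^3 - 72x - 12
matching coefficients of g against c_0 f + c_1 Df + … from the top degree down determines the c_i
solution: c_0 = 2, c_1 = 3/2, c_2 = 1/2, c_3 = 3/2

c_0 = 2, c_1 = 3/2, c_2 = 1/2, c_3 = 3/2


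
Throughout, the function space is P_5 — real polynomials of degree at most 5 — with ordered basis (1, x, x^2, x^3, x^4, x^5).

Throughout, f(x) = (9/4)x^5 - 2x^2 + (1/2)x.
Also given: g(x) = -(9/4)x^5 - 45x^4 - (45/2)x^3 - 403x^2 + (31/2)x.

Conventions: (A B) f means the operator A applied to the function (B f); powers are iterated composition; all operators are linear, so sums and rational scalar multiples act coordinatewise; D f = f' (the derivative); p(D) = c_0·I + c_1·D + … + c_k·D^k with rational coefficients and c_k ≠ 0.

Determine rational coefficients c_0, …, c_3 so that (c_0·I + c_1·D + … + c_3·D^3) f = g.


c_0 = -1, c_1 = -4, c_2 = -1/2, c_3 = -3

D^0 f = (9/4)x^5 - 2x^2 + (1/2)x
D^1 f = (45/4)x^4 - 4x + 1/2
D^2 f = 45x^3 - 4
D^3 f = 135x^2
matching coefficients of g against c_0 f + c_1 Df + … from the top degree down determines the c_i
solution: c_0 = -1, c_1 = -4, c_2 = -1/2, c_3 = -3


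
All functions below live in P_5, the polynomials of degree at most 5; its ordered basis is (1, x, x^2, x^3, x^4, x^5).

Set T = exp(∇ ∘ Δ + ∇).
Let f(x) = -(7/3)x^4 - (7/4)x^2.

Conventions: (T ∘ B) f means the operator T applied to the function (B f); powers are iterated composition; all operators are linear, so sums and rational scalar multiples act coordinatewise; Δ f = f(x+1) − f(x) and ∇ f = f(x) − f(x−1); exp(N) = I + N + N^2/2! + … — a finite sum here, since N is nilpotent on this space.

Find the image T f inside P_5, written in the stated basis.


order-1 term: -(28/3)x^3 - 14x^2 - (77/6)x - 49/12
order-2 term: -14x^2 - 28x - 217/12
order-3 term: -(28/3)x - 14
order-4 term: -7/3
the series for exp(∇ ∘ Δ + ∇) f terminates at order 4
exp(∇ ∘ Δ + ∇) f = -(7/3)x^4 - (28/3)x^3 - (119/4)x^2 - (301/6)x - 77/2

the image equals g(x) = -(7/3)x^4 - (28/3)x^3 - (119/4)x^2 - (301/6)x - 77/2


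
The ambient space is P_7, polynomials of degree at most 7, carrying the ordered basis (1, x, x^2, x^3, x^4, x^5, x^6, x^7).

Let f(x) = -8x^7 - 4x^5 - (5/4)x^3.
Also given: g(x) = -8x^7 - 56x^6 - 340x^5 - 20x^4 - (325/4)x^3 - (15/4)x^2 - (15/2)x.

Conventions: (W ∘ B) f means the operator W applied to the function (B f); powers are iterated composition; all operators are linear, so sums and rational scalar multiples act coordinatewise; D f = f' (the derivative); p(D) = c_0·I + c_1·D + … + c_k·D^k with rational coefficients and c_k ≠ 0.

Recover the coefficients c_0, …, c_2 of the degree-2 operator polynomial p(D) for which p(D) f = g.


p(D) = I + D + D^2, i.e. c_0 = 1, c_1 = 1, c_2 = 1

D^0 f = -8x^7 - 4x^5 - (5/4)x^3
D^1 f = -56x^6 - 20x^4 - (15/4)x^2
D^2 f = -336x^5 - 80x^3 - (15/2)x
matching coefficients of g against c_0 f + c_1 Df + … from the top degree down determines the c_i
solution: c_0 = 1, c_1 = 1, c_2 = 1


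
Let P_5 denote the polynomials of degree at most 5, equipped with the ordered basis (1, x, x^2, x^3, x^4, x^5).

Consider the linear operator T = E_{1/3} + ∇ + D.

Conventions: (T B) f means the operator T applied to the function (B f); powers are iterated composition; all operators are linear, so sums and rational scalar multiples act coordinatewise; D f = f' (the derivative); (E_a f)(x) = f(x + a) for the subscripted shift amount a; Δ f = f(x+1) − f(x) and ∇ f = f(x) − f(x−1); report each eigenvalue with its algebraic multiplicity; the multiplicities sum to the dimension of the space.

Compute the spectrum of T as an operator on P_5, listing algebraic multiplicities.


λ = 1 (multiplicity 6)

image of 1: 1
image of x: x + 7/3
image of x^2: x^2 + (14/3)x - 8/9
image of x^3: x^3 + 7x^2 - (8/3)x + 28/27
image of x^4: x^4 + (28/3)x^3 - (16/3)x^2 + (112/27)x - 80/81
image of x^5: x^5 + (35/3)x^4 - (80/9)x^3 + (280/27)x^2 - (400/81)x + 244/243
the matrix is upper triangular; its diagonal is (1, 1, 1, 1, 1, 1)
for a triangular matrix the eigenvalues are the diagonal entries, with algebraic multiplicity their repetition count


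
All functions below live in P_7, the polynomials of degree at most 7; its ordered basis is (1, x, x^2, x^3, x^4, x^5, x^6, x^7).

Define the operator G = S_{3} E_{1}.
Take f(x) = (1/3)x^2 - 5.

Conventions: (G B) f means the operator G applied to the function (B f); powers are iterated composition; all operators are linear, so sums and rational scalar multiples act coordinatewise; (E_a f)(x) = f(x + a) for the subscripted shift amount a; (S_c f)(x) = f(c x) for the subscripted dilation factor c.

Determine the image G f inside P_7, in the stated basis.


E_{1} f = (1/3)x^2 + (2/3)x - 14/3
S_{3} E_{1} f = 3x^2 + 2x - 14/3

the result is g(x) = 3x^2 + 2x - 14/3


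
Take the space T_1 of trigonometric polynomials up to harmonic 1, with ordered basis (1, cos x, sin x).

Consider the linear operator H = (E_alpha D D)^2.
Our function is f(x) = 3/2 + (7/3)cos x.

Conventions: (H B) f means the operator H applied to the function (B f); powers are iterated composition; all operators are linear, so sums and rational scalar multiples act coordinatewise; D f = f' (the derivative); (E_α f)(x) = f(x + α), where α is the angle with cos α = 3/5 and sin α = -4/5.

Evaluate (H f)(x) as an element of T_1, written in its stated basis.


D f = -(7/3)sin x
D D f = -(7/3)cos x
E_alpha D D f = -(7/5)cos x - (28/15)sin x
D (E_alpha D D) f = -(28/15)cos x + (7/5)sin x
D D (E_alpha D D) f = (7/5)cos x + (28/15)sin x
E_alpha D D (E_alpha D D) f = -(49/75)cos x + (56/25)sin x

the image equals g(x) = -(49/75)cos x + (56/25)sin x


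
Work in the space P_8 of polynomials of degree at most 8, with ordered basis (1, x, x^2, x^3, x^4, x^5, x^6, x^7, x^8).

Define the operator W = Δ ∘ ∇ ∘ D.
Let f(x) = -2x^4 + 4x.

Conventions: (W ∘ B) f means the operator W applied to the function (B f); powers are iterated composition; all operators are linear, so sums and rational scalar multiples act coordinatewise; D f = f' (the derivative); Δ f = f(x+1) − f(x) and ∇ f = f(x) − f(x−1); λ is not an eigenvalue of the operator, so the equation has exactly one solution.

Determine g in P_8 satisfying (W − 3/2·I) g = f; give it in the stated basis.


write g with unknown coordinates in the stated basis and equate coefficients in (W − 3/2·I) g = f
solving from the highest basis element down gives g = (4/3)x^4 + (56/3)x
check: W g = 32x
so W g − 3/2·g = -2x^4 + 4x = f ✓

g(x) = (4/3)x^4 + (56/3)x


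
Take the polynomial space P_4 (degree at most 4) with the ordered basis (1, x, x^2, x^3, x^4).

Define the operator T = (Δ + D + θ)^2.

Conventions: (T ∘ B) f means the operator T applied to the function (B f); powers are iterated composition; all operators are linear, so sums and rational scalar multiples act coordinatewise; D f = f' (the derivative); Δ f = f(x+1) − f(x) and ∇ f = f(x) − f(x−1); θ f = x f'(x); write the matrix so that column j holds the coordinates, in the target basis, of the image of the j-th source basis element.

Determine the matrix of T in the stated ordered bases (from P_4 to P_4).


image of 1: 0
image of x: x + 2
image of x^2: 4x^2 + 12x + 10
image of x^3: 9x^3 + 30x^2 + 36x + 15
image of x^4: 16x^4 + 56x^3 + 84x^2 + 68x + 26
each image's coordinates form column j of the matrix

the matrix is [[0, 2, 10, 15, 26]; [0, 1, 12, 36, 68]; [0, 0, 4, 30, 84]; [0, 0, 0, 9, 56]; [0, 0, 0, 0, 16]] (rows listed top to bottom)
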